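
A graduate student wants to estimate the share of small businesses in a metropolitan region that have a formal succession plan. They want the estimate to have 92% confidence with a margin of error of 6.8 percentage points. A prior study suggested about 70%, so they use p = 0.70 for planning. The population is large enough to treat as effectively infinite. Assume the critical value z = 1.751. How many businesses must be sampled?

140

With p = 0.70, p(1−p) = 0.2100.
n = z²·p(1−p)/E² = 1.751² × 0.2100 / 0.068² = 3.0660 × 0.2100 / 0.004624 ≈ 139.24.
Rounding up gives n = 140.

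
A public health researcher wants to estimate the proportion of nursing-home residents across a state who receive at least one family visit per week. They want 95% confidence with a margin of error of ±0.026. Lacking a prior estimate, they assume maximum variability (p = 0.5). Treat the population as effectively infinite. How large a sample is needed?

For 95% confidence, z = 1.960.
With p = 0.5, p(1−p) = 0.25.
n = z²·p(1−p)/E² = 1.960² × 0.2500 / 0.026² = 3.8416 × 0.2500 / 0.000676 ≈ 1420.71.
Rounding up gives n = 1421.

1421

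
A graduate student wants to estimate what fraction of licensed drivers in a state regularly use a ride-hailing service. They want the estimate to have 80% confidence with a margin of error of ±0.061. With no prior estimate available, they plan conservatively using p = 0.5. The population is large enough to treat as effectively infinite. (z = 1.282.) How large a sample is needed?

With p = 0.5, p(1−p) = 0.25.
n = z²·p(1−p)/E² = 1.282² × 0.2500 / 0.061² = 1.6435 × 0.2500 / 0.003721 ≈ 110.42.
Rounding up gives n = 111.

111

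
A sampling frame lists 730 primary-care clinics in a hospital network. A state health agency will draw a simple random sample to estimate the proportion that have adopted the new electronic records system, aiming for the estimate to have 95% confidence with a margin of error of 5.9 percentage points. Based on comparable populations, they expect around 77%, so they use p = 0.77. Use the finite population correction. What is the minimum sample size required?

For 95% confidence, z = 1.960.
Unadjusted: n₀ = 1.960² × 0.77 × 0.23 / 0.059² ≈ 195.45, so n₀ = 196.
Finite population correction with N = 730: n = n₀ / (1 + (n₀−1)/N) = 196 / (1 + 195/730) = 196 / 1.2671 ≈ 154.68.
Rounding up, n = 155.

155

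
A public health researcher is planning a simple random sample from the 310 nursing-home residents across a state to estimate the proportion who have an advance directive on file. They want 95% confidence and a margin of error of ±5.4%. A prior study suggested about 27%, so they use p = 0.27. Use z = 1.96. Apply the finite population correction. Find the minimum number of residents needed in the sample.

Unadjusted: n₀ = 1.96² × 0.27 × 0.73 / 0.054² ≈ 259.66, so n₀ = 260.
Finite population correction with N = 310: n = n₀ / (1 + (n₀−1)/N) = 260 / (1 + 259/310) = 260 / 1.8355 ≈ 141.65.
Rounding up, n = 142.

142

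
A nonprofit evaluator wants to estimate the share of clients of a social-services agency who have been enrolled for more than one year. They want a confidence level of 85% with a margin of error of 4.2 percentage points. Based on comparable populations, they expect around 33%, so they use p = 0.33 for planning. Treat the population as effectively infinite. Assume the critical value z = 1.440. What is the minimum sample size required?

With p = 0.33, p(1−p) = 0.2211.
n = z²·p(1−p)/E² = 1.440² × 0.2211 / 0.042² = 2.0736 × 0.2211 / 0.001764 ≈ 259.91.
Rounding up gives n = 260.

260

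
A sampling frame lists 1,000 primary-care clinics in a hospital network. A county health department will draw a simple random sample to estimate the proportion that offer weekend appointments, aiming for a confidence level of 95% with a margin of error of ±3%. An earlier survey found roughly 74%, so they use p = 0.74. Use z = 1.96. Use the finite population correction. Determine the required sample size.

Unadjusted: n₀ = 1.96² × 0.74 × 0.26 / 0.030² ≈ 821.25, so n₀ = 822.
Finite population correction with N = 1,000: n = n₀ / (1 + (n₀−1)/N) = 822 / (1 + 821/1000) = 822 / 1.8210 ≈ 451.40.
Rounding up, n = 452.

452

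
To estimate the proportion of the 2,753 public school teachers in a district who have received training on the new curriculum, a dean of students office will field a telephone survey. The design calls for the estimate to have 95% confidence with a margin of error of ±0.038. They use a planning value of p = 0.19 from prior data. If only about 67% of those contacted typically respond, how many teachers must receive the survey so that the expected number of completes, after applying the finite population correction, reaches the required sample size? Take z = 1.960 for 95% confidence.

Completed interviews needed (unadjusted): n₀ = 1.960² × 0.1539 / 0.038² ≈ 409.43 → 410.
FPC for N = 2,753: n = 410 / (1 + 409/2753) = 410 / 1.1486 ≈ 356.97 → 357.
At a 67% response rate, contacts needed = 357 / 0.67 ≈ 532.84 → 533.

533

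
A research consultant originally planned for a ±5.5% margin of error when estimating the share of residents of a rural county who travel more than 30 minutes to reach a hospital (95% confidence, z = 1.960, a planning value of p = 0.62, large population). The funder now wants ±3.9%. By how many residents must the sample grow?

At ±5.5%: n = 1.960² × 0.2356 / 0.055² ≈ 299.20 → 300.
At ±3.9%: n = 1.960² × 0.2356 / 0.039² ≈ 595.06 → 596.
Additional respondents: 596 − 300 = 296.

296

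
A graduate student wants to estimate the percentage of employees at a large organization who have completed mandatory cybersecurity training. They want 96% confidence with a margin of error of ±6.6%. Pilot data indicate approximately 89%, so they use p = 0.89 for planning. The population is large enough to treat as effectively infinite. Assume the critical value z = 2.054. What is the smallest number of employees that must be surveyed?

95

With p = 0.89, p(1−p) = 0.0979.
n = z²·p(1−p)/E² = 2.054² × 0.0979 / 0.066² = 4.2189 × 0.0979 / 0.004356 ≈ 94.82.
Rounding up gives n = 95.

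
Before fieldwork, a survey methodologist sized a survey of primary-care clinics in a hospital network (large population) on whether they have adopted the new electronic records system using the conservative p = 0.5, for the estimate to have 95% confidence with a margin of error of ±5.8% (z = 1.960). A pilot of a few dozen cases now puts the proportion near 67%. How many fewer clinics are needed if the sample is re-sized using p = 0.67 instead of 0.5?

Conservative (p = 0.5): n = 1.960² × 0.25 / 0.058² ≈ 285.49 → 286.
Using p = 0.67: p(1−p) = 0.2211, so n = 1.960² × 0.2211 / 0.058² ≈ 252.49 → 253.
Reduction: 286 − 253 = 33.

33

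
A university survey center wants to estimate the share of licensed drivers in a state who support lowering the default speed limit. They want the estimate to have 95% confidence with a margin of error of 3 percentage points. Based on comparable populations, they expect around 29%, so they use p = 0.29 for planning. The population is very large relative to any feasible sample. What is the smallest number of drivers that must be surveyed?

879

For 95% confidence, z = 1.960.
With p = 0.29, p(1−p) = 0.2059.
n = z²·p(1−p)/E² = 1.960² × 0.2059 / 0.030² = 3.8416 × 0.2059 / 0.000900 ≈ 878.87.
Rounding up gives n = 879.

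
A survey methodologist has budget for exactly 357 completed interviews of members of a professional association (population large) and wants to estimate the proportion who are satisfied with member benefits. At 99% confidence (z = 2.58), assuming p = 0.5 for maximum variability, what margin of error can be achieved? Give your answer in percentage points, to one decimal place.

SE(p̂) = √[p(1−p)/n] = √[0.2500/357] = 0.02646.
E = z × SE = 2.58 × 0.02646 = 0.06827, or 6.8 percentage points.

6.8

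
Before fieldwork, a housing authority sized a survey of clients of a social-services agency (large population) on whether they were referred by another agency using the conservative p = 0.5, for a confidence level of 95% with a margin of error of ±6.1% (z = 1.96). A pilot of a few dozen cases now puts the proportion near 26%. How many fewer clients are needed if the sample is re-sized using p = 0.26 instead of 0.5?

Conservative (p = 0.5): n = 1.96² × 0.25 / 0.061² ≈ 258.10 → 259.
Using p = 0.26: p(1−p) = 0.1924, so n = 1.96² × 0.1924 / 0.061² ≈ 198.64 → 199.
Reduction: 259 − 199 = 60.

60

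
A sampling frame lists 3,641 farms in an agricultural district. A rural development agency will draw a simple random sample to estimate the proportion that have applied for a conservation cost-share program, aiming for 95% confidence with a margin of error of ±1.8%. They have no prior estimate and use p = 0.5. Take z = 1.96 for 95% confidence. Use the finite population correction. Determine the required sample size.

Unadjusted: n₀ = 1.96² × 0.50 × 0.50 / 0.018² ≈ 2964.20, so n₀ = 2965.
Finite population correction with N = 3,641: n = n₀ / (1 + (n₀−1)/N) = 2965 / (1 + 2964/3641) = 2965 / 1.8141 ≈ 1634.45.
Rounding up, n = 1635.

1635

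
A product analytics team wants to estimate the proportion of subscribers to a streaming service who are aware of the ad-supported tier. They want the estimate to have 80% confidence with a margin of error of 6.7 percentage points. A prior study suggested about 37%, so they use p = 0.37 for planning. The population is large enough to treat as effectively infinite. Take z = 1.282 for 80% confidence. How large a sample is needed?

86

With p = 0.37, p(1−p) = 0.2331.
n = z²·p(1−p)/E² = 1.282² × 0.2331 / 0.067² = 1.6435 × 0.2331 / 0.004489 ≈ 85.34.
Rounding up gives n = 86.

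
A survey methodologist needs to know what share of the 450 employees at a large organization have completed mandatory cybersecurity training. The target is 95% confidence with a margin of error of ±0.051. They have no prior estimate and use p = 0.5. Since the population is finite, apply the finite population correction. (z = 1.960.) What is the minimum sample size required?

Unadjusted: n₀ = 1.960² × 0.50 × 0.50 / 0.051² ≈ 369.24, so n₀ = 370.
Finite population correction with N = 450: n = n₀ / (1 + (n₀−1)/N) = 370 / (1 + 369/450) = 370 / 1.8200 ≈ 203.30.
Rounding up, n = 204.

204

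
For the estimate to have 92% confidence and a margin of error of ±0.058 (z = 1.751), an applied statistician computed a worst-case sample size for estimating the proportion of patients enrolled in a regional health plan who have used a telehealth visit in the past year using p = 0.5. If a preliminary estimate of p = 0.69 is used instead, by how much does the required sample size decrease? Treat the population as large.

Conservative (p = 0.5): n = 1.751² × 0.25 / 0.058² ≈ 227.85 → 228.
Using p = 0.69: p(1−p) = 0.2139, so n = 1.751² × 0.2139 / 0.058² ≈ 194.95 → 195.
Reduction: 228 − 195 = 33.

33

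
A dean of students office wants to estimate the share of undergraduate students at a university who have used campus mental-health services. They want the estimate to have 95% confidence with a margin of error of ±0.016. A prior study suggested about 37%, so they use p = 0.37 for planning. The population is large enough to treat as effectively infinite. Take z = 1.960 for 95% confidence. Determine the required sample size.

3498

With p = 0.37, p(1−p) = 0.2331.
n = z²·p(1−p)/E² = 1.960² × 0.2331 / 0.016² = 3.8416 × 0.2331 / 0.000256 ≈ 3497.96.
Rounding up gives n = 3498.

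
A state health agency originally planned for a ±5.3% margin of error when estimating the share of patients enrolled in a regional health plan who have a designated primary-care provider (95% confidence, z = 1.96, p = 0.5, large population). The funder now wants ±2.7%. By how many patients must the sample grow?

At ±5.3%: n = 1.96² × 0.2500 / 0.053² ≈ 341.90 → 342.
At ±2.7%: n = 1.96² × 0.2500 / 0.027² ≈ 1317.42 → 1318.
Additional respondents: 1318 − 342 = 976.

976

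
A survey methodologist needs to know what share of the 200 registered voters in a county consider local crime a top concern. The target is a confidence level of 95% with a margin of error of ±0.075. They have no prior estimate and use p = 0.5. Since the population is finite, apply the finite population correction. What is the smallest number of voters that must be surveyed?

93

For 95% confidence, z = 1.960.
Unadjusted: n₀ = 1.960² × 0.50 × 0.50 / 0.075² ≈ 170.74, so n₀ = 171.
Finite population correction with N = 200: n = n₀ / (1 + (n₀−1)/N) = 171 / (1 + 170/200) = 171 / 1.8500 ≈ 92.43.
Rounding up, n = 93.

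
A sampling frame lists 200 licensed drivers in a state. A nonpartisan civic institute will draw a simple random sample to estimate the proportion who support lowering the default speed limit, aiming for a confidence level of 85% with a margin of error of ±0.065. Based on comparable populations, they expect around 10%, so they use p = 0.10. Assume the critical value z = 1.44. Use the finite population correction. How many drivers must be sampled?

37

Unadjusted: n₀ = 1.44² × 0.10 × 0.90 / 0.065² ≈ 44.17, so n₀ = 45.
Finite population correction with N = 200: n = n₀ / (1 + (n₀−1)/N) = 45 / (1 + 44/200) = 45 / 1.2200 ≈ 36.89.
Rounding up, n = 37.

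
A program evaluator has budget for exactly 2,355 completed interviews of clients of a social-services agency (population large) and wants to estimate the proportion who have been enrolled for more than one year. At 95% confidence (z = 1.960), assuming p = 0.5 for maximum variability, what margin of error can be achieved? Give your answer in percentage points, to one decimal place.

SE(p̂) = √[p(1−p)/n] = √[0.2500/2355] = 0.01030.
E = z × SE = 1.960 × 0.01030 = 0.02019, or 2.0 percentage points.

2.0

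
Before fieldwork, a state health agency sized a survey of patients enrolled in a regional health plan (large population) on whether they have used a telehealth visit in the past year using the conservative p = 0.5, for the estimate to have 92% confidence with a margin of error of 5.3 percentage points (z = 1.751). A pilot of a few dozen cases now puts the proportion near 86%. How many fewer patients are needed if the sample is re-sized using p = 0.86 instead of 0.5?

141

Conservative (p = 0.5): n = 1.751² × 0.25 / 0.053² ≈ 272.87 → 273.
Using p = 0.86: p(1−p) = 0.1204, so n = 1.751² × 0.1204 / 0.053² ≈ 131.42 → 132.
Reduction: 273 − 132 = 141.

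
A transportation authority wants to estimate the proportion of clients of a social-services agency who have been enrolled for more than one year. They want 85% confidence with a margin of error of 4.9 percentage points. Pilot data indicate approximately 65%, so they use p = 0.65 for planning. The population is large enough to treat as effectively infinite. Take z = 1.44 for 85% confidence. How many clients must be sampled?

197

With p = 0.65, p(1−p) = 0.2275.
n = z²·p(1−p)/E² = 1.44² × 0.2275 / 0.049² = 2.0736 × 0.2275 / 0.002401 ≈ 196.48.
Rounding up gives n = 197.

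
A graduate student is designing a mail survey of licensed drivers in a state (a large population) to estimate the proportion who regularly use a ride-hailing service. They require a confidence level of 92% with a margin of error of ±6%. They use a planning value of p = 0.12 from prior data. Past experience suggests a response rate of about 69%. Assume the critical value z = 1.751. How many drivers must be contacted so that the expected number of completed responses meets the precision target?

131

Completed interviews needed: n₀ = 1.751² × 0.1056 / 0.060² ≈ 89.94 → 90.
At a 69% response rate, contacts needed = 90 / 0.69 ≈ 130.43 → 131.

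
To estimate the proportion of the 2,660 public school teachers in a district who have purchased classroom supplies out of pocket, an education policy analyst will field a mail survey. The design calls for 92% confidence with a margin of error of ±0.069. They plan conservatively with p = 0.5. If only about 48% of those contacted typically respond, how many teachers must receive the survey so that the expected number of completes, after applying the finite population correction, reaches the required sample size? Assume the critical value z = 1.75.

317

Completed interviews needed (unadjusted): n₀ = 1.75² × 0.2500 / 0.069² ≈ 160.81 → 161.
FPC for N = 2,660: n = 161 / (1 + 160/2660) = 161 / 1.0602 ≈ 151.87 → 152.
At a 48% response rate, contacts needed = 152 / 0.48 ≈ 316.67 → 317.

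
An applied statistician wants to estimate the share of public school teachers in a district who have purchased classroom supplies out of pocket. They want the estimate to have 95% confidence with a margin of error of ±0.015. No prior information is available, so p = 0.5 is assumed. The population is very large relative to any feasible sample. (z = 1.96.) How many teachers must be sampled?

4269

With p = 0.5, p(1−p) = 0.25.
n = z²·p(1−p)/E² = 1.96² × 0.2500 / 0.015² = 3.8416 × 0.2500 / 0.000225 ≈ 4268.44.
Rounding up gives n = 4269.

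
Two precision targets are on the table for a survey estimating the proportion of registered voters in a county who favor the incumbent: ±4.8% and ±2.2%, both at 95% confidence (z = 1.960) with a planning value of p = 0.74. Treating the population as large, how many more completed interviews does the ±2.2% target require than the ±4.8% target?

At ±4.8%: n = 1.960² × 0.1924 / 0.048² ≈ 320.80 → 321.
At ±2.2%: n = 1.960² × 0.1924 / 0.022² ≈ 1527.12 → 1528.
Additional respondents: 1528 − 321 = 1207.

1207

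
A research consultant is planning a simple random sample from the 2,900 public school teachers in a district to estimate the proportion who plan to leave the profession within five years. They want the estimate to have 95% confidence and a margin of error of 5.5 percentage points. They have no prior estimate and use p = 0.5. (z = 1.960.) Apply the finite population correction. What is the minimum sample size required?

287

Unadjusted: n₀ = 1.960² × 0.50 × 0.50 / 0.055² ≈ 317.49, so n₀ = 318.
Finite population correction with N = 2,900: n = n₀ / (1 + (n₀−1)/N) = 318 / (1 + 317/2900) = 318 / 1.1093 ≈ 286.66.
Rounding up, n = 287.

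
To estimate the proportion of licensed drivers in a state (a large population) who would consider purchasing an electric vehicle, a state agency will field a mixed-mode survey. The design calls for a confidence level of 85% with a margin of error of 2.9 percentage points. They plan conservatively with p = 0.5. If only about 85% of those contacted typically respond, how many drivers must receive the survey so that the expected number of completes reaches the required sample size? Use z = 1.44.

726

Completed interviews needed: n₀ = 1.44² × 0.2500 / 0.029² ≈ 616.41 → 617.
At an 85% response rate, contacts needed = 617 / 0.85 ≈ 725.88 → 726.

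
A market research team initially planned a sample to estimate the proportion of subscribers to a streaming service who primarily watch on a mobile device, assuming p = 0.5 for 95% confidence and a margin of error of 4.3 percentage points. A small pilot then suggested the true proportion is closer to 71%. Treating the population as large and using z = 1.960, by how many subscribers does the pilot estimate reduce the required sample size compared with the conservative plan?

92

Conservative (p = 0.5): n = 1.960² × 0.25 / 0.043² ≈ 519.42 → 520.
Using p = 0.71: p(1−p) = 0.2059, so n = 1.960² × 0.2059 / 0.043² ≈ 427.79 → 428.
Reduction: 520 − 428 = 92.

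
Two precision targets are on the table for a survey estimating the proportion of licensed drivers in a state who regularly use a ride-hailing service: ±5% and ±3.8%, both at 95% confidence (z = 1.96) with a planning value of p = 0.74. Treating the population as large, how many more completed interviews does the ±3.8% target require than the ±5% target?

216

At ±5%: n = 1.96² × 0.1924 / 0.050² ≈ 295.65 → 296.
At ±3.8%: n = 1.96² × 0.1924 / 0.038² ≈ 511.86 → 512.
Additional respondents: 512 − 296 = 216.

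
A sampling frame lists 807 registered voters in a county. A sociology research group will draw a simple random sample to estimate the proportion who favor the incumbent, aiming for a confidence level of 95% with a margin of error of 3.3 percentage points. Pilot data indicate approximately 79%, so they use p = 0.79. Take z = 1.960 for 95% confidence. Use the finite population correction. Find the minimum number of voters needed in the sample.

Unadjusted: n₀ = 1.960² × 0.79 × 0.21 / 0.033² ≈ 585.24, so n₀ = 586.
Finite population correction with N = 807: n = n₀ / (1 + (n₀−1)/N) = 586 / (1 + 585/807) = 586 / 1.7249 ≈ 339.73.
Rounding up, n = 340.

340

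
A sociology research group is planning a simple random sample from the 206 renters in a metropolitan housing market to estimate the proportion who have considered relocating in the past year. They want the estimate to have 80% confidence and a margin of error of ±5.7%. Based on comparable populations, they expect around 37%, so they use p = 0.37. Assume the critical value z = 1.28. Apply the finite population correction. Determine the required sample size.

76

Unadjusted: n₀ = 1.28² × 0.37 × 0.63 / 0.057² ≈ 117.55, so n₀ = 118.
Finite population correction with N = 206: n = n₀ / (1 + (n₀−1)/N) = 118 / (1 + 117/206) = 118 / 1.5680 ≈ 75.26.
Rounding up, n = 76.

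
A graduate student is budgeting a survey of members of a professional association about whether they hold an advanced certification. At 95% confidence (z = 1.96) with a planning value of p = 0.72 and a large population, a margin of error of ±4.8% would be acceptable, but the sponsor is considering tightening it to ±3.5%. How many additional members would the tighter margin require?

At ±4.8%: n = 1.96² × 0.2016 / 0.048² ≈ 336.14 → 337.
At ±3.5%: n = 1.96² × 0.2016 / 0.035² ≈ 632.22 → 633.
Additional respondents: 633 − 337 = 296.

296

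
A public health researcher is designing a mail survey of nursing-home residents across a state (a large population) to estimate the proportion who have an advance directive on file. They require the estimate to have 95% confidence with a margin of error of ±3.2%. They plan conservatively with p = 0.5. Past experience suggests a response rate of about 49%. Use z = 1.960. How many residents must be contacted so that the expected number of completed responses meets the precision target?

Completed interviews needed: n₀ = 1.960² × 0.2500 / 0.032² ≈ 937.89 → 938.
At a 49% response rate, contacts needed = 938 / 0.49 ≈ 1914.29 → 1915.

1915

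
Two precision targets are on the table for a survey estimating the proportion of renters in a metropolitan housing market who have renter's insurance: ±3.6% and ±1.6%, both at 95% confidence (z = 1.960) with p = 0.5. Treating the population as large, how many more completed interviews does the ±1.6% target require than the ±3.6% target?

3010

At ±3.6%: n = 1.960² × 0.2500 / 0.036² ≈ 741.05 → 742.
At ±1.6%: n = 1.960² × 0.2500 / 0.016² ≈ 3751.56 → 3752.
Additional respondents: 3752 − 742 = 3010.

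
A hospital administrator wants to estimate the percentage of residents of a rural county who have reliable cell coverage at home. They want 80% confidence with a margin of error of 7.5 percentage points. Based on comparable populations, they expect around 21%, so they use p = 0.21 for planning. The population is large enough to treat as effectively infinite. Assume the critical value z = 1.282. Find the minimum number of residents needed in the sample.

With p = 0.21, p(1−p) = 0.1659.
n = z²·p(1−p)/E² = 1.282² × 0.1659 / 0.075² = 1.6435 × 0.1659 / 0.005625 ≈ 48.47.
Rounding up gives n = 49.

49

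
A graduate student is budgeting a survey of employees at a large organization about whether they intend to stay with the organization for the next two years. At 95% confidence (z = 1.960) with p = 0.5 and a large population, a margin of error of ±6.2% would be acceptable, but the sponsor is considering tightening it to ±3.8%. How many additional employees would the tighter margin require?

416

At ±6.2%: n = 1.960² × 0.2500 / 0.062² ≈ 249.84 → 250.
At ±3.8%: n = 1.960² × 0.2500 / 0.038² ≈ 665.10 → 666.
Additional respondents: 666 − 250 = 416.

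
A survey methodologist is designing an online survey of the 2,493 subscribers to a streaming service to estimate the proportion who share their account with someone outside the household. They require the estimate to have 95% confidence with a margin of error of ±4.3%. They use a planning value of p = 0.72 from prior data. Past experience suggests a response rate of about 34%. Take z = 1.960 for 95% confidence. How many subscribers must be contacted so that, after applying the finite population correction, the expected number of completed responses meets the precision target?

Completed interviews needed (unadjusted): n₀ = 1.960² × 0.2016 / 0.043² ≈ 418.86 → 419.
FPC for N = 2,493: n = 419 / (1 + 418/2493) = 419 / 1.1677 ≈ 358.83 → 359.
At a 34% response rate, contacts needed = 359 / 0.34 ≈ 1055.88 → 1056.

1056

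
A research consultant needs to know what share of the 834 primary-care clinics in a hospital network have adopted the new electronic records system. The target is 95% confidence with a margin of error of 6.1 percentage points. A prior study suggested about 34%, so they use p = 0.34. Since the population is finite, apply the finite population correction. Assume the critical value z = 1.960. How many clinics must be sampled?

Unadjusted: n₀ = 1.960² × 0.34 × 0.66 / 0.061² ≈ 231.67, so n₀ = 232.
Finite population correction with N = 834: n = n₀ / (1 + (n₀−1)/N) = 232 / (1 + 231/834) = 232 / 1.2770 ≈ 181.68.
Rounding up, n = 182.

182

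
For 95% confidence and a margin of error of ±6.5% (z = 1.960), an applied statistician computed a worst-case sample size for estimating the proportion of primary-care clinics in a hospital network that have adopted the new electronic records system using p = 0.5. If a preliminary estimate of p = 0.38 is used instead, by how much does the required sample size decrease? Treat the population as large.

Conservative (p = 0.5): n = 1.960² × 0.25 / 0.065² ≈ 227.31 → 228.
Using p = 0.38: p(1−p) = 0.2356, so n = 1.960² × 0.2356 / 0.065² ≈ 214.22 → 215.
Reduction: 228 − 215 = 13.

13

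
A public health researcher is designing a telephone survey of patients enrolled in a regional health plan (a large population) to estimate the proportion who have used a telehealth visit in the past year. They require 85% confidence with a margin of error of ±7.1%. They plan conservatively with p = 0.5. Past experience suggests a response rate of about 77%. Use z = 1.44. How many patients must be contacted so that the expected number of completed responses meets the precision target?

134

Completed interviews needed: n₀ = 1.44² × 0.2500 / 0.071² ≈ 102.84 → 103.
At a 77% response rate, contacts needed = 103 / 0.77 ≈ 133.77 → 134.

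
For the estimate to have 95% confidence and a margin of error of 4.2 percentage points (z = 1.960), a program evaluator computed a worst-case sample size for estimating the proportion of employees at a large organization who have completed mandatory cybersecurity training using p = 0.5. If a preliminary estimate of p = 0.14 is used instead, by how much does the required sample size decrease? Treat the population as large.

282

Conservative (p = 0.5): n = 1.960² × 0.25 / 0.042² ≈ 544.44 → 545.
Using p = 0.14: p(1−p) = 0.1204, so n = 1.960² × 0.1204 / 0.042² ≈ 262.20 → 263.
Reduction: 545 − 263 = 282.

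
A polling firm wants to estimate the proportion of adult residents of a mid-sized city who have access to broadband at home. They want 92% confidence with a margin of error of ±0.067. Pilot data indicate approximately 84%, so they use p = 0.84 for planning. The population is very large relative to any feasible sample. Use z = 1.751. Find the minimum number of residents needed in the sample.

With p = 0.84, p(1−p) = 0.1344.
n = z²·p(1−p)/E² = 1.751² × 0.1344 / 0.067² = 3.0660 × 0.1344 / 0.004489 ≈ 91.80.
Rounding up gives n = 92.

92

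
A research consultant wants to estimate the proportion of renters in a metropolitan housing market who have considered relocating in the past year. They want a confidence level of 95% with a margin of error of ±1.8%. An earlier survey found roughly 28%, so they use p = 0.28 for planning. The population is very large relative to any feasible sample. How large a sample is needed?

For 95% confidence, z = 1.960.
With p = 0.28, p(1−p) = 0.2016.
n = z²·p(1−p)/E² = 1.960² × 0.2016 / 0.018² = 3.8416 × 0.2016 / 0.000324 ≈ 2390.33.
Rounding up gives n = 2391.

2391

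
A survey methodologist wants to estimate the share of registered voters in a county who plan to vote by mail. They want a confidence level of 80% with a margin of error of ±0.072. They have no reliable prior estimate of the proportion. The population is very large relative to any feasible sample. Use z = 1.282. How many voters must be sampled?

With no prior estimate, use p = 0.5, giving p(1−p) = 0.25.
n = z²·p(1−p)/E² = 1.282² × 0.2500 / 0.072² = 1.6435 × 0.2500 / 0.005184 ≈ 79.26.
Rounding up gives n = 80.

80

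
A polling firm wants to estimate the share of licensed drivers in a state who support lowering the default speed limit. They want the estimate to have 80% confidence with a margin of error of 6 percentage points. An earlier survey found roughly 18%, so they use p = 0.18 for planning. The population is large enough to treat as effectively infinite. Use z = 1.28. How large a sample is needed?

68

With p = 0.18, p(1−p) = 0.1476.
n = z²·p(1−p)/E² = 1.28² × 0.1476 / 0.060² = 1.6384 × 0.1476 / 0.003600 ≈ 67.17.
Rounding up gives n = 68.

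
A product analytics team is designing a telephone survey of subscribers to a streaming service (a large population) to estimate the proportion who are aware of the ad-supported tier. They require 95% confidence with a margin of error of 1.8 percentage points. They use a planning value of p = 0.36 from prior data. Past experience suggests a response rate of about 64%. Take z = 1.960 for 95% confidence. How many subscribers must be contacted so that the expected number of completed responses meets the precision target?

4269

Completed interviews needed: n₀ = 1.960² × 0.2304 / 0.018² ≈ 2731.80 → 2732.
At a 64% response rate, contacts needed = 2732 / 0.64 ≈ 4268.75 → 4269.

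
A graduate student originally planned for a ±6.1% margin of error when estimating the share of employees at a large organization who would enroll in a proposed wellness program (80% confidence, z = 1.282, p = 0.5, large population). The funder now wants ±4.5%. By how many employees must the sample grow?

At ±6.1%: n = 1.282² × 0.2500 / 0.061² ≈ 110.42 → 111.
At ±4.5%: n = 1.282² × 0.2500 / 0.045² ≈ 202.90 → 203.
Additional respondents: 203 − 111 = 92.

92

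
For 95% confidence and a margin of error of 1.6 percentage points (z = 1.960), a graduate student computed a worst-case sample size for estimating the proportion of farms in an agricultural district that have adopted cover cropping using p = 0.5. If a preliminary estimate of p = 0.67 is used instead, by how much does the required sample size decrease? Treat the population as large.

Conservative (p = 0.5): n = 1.960² × 0.25 / 0.016² ≈ 3751.56 → 3752.
Using p = 0.67: p(1−p) = 0.2211, so n = 1.960² × 0.2211 / 0.016² ≈ 3317.88 → 3318.
Reduction: 3752 − 3318 = 434.

434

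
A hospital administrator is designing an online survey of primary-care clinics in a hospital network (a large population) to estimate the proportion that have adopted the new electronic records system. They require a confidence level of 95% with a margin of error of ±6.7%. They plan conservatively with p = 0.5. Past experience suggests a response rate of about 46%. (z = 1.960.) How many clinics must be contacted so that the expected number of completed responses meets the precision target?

466

Completed interviews needed: n₀ = 1.960² × 0.2500 / 0.067² ≈ 213.95 → 214.
At a 46% response rate, contacts needed = 214 / 0.46 ≈ 465.22 → 466.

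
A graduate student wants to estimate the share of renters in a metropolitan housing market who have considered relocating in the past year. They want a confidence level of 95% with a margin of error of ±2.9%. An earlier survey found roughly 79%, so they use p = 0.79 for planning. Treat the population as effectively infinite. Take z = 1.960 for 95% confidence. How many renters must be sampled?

With p = 0.79, p(1−p) = 0.1659.
n = z²·p(1−p)/E² = 1.960² × 0.1659 / 0.029² = 3.8416 × 0.1659 / 0.000841 ≈ 757.81.
Rounding up gives n = 758.

758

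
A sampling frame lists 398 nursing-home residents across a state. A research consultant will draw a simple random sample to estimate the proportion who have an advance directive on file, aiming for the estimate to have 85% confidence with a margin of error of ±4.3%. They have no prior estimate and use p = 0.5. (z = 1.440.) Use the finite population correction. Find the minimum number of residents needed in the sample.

165

Unadjusted: n₀ = 1.440² × 0.50 × 0.50 / 0.043² ≈ 280.37, so n₀ = 281.
Finite population correction with N = 398: n = n₀ / (1 + (n₀−1)/N) = 281 / (1 + 280/398) = 281 / 1.7035 ≈ 164.95.
Rounding up, n = 165.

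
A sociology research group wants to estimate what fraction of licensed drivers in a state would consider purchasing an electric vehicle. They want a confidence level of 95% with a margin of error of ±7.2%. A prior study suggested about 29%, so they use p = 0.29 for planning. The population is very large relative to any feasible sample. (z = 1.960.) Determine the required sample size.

153

With p = 0.29, p(1−p) = 0.2059.
n = z²·p(1−p)/E² = 1.960² × 0.2059 / 0.072² = 3.8416 × 0.2059 / 0.005184 ≈ 152.58.
Rounding up gives n = 153.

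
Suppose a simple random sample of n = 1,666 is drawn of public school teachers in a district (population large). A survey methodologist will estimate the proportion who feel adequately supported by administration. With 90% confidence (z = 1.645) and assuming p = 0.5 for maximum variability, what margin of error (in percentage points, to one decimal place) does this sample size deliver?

SE(p̂) = √[p(1−p)/n] = √[0.2500/1666] = 0.01225.
E = z × SE = 1.645 × 0.01225 = 0.02015, or 2.0 percentage points.

2.0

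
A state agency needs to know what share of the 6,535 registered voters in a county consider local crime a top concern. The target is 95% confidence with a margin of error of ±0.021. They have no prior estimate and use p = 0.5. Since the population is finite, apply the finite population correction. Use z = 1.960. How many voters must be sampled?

Unadjusted: n₀ = 1.960² × 0.50 × 0.50 / 0.021² ≈ 2177.78, so n₀ = 2178.
Finite population correction with N = 6,535: n = n₀ / (1 + (n₀−1)/N) = 2178 / (1 + 2177/6535) = 2178 / 1.3331 ≈ 1633.75.
Rounding up, n = 1634.

1634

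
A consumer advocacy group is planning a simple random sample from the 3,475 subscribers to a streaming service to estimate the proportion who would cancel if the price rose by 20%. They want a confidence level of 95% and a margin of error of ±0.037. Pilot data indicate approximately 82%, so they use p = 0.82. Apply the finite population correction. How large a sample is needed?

For 95% confidence, z = 1.960.
Unadjusted: n₀ = 1.960² × 0.82 × 0.18 / 0.037² ≈ 414.19, so n₀ = 415.
Finite population correction with N = 3,475: n = n₀ / (1 + (n₀−1)/N) = 415 / (1 + 414/3475) = 415 / 1.1191 ≈ 370.82.
Rounding up, n = 371.

371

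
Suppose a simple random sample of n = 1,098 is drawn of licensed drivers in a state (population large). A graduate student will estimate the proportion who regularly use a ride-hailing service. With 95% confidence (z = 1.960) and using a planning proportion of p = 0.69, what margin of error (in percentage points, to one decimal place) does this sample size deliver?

SE(p̂) = √[p(1−p)/n] = √[0.2139/1098] = 0.01396.
E = z × SE = 1.960 × 0.01396 = 0.02736, or 2.7 percentage points.

2.7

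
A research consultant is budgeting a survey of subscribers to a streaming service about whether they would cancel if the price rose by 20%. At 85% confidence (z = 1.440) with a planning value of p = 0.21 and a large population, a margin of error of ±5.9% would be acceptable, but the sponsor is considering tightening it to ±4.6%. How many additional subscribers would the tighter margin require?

At ±5.9%: n = 1.440² × 0.1659 / 0.059² ≈ 98.83 → 99.
At ±4.6%: n = 1.440² × 0.1659 / 0.046² ≈ 162.58 → 163.
Additional respondents: 163 − 99 = 64.

64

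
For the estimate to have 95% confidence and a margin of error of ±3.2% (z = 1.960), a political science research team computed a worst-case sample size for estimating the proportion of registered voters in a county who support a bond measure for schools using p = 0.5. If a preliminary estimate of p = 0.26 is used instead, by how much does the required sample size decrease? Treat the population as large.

Conservative (p = 0.5): n = 1.960² × 0.25 / 0.032² ≈ 937.89 → 938.
Using p = 0.26: p(1−p) = 0.1924, so n = 1.960² × 0.1924 / 0.032² ≈ 721.80 → 722.
Reduction: 938 − 722 = 216.

216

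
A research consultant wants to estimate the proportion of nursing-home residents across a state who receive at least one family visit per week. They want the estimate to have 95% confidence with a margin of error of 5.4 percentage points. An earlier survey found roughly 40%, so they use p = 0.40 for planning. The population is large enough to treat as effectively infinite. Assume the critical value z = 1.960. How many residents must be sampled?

317

With p = 0.40, p(1−p) = 0.2400.
n = z²·p(1−p)/E² = 1.960² × 0.2400 / 0.054² = 3.8416 × 0.2400 / 0.002916 ≈ 316.18.
Rounding up gives n = 317.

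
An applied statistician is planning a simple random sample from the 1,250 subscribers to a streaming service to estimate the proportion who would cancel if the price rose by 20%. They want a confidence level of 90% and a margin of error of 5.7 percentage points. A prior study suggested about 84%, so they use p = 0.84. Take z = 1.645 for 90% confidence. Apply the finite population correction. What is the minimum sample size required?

103

Unadjusted: n₀ = 1.645² × 0.84 × 0.16 / 0.057² ≈ 111.94, so n₀ = 112.
Finite population correction with N = 1,250: n = n₀ / (1 + (n₀−1)/N) = 112 / (1 + 111/1250) = 112 / 1.0888 ≈ 102.87.
Rounding up, n = 103.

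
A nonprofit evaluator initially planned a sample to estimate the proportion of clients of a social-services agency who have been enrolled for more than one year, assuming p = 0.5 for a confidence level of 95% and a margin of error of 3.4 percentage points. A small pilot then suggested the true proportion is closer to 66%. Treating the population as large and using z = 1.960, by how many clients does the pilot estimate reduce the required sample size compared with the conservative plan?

Conservative (p = 0.5): n = 1.960² × 0.25 / 0.034² ≈ 830.80 → 831.
Using p = 0.66: p(1−p) = 0.2244, so n = 1.960² × 0.2244 / 0.034² ≈ 745.72 → 746.
Reduction: 831 − 746 = 85.

85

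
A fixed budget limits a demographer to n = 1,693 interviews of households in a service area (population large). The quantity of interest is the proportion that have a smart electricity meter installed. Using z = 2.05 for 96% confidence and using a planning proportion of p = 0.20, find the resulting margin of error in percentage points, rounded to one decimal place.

SE(p̂) = √[p(1−p)/n] = √[0.1600/1693] = 0.00972.
E = z × SE = 2.05 × 0.00972 = 0.01993, or 2.0 percentage points.

2.0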